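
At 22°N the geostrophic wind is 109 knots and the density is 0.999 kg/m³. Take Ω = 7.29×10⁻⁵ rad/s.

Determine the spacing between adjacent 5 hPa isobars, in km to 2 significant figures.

160 km

Coriolis parameter at 22°N:
f = 2Ω sin φ = 2 × 7.29×10⁻⁵ × sin 22° = 5.46×10⁻⁵ s⁻¹
Wind speed in SI: 109 knots = 56.1 m/s
Geostrophic balance rearranged: |∂P/∂n| = f ρ V_g
|∂P/∂n| = 5.46×10⁻⁵ × 0.999 × 56.1 = 3.06×10⁻³ Pa/m
Isobar spacing: Δn = ΔP/|∂P/∂n| = 500 Pa / 3.06×10⁻³ Pa/m = 163421 m ≈ 160 km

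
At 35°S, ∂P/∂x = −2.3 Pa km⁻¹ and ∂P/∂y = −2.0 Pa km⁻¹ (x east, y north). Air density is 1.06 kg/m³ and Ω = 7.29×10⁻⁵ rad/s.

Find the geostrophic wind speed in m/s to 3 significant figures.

34.4 m/s

Coriolis parameter at 35°S:
f = 2Ω sin φ = 2 × 7.29×10⁻⁵ × sin 35° = 8.36×10⁻⁵ s⁻¹
In the Southern Hemisphere f is negative: f = −8.36×10⁻⁵ s⁻¹.
Component geostrophic relations (x east, y north):
u_g = −(1/(fρ)) ∂P/∂y,  v_g = (1/(fρ)) ∂P/∂x
u_g = −(−2.0×10⁻³)/(−8.36×10⁻⁵ × 1.06) = −22.6 m/s;  v_g = (−2.3×10⁻³)/(−8.36×10⁻⁵ × 1.06) = 25.9 m/s
|V_g| = √(u_g² + v_g²) = 34.4 m/s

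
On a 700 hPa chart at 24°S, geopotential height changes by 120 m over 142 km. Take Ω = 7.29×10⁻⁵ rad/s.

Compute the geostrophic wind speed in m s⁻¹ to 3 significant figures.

140 m s⁻¹

Coriolis parameter at 24°S:
f = 2Ω sin φ = 2 × 7.29×10⁻⁵ × sin 24° = 5.93×10⁻⁵ s⁻¹
Height gradient: |∂Z/∂n| = 120 m / 142000 m = 8.45×10⁻⁴
On a pressure surface, geostrophic balance gives V_g = (g/f)|∂Z/∂n|:
V_g = 9.81 × 8.45×10⁻⁴ / 5.93×10⁻⁵ = 140 m/s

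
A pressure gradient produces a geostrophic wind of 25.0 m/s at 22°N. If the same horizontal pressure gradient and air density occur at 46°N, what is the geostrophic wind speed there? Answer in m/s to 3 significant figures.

13.0 m/s

With the same pressure gradient and density, V_g ∝ 1/f ∝ 1/sin φ.
V₂ = V₁ · sin φ₁ / sin φ₂ = 25.0 × sin 22° / sin 46°
V₂ = 25.0 × 0.3746/0.7193 = 13.0 m/s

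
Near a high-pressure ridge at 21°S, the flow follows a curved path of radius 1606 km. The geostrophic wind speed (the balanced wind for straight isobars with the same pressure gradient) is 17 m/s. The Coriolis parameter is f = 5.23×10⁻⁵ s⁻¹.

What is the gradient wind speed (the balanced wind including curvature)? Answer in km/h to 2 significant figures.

85 km/h

Around a high, pressure-gradient force acts outward with centrifugal, so Coriolis balances both:
fV = (1/ρ)|∂P/∂n| + V²/R  →  V² − fR·V + fR·V_g = 0
With fR = 5.23×10⁻⁵ × 1606×10³ m = 84.0 m/s:
V = [fR − √((fR)² − 4 fR V_g)]/2 = [84.0 − √(84.0² − 4×84.0×17)]/2 = 23.7 m/s
Supergeostrophic (V > V_g = 17 m/s), as expected around a high.
Converting: 23.7 m/s × 3.6 = 85 km/h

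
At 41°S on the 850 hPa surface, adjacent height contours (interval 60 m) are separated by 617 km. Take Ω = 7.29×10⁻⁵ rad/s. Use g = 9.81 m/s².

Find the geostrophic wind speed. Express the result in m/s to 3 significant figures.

9.97 m/s

Coriolis parameter at 41°S:
f = 2Ω sin φ = 2 × 7.29×10⁻⁵ × sin 41° = 9.57×10⁻⁵ s⁻¹
Height gradient: |∂Z/∂n| = 60 m / 617000 m = 9.72×10⁻⁵
On a pressure surface, geostrophic balance gives V_g = (g/f)|∂Z/∂n|:
V_g = 9.81 × 9.72×10⁻⁵ / 9.57×10⁻⁵ = 9.97 m/s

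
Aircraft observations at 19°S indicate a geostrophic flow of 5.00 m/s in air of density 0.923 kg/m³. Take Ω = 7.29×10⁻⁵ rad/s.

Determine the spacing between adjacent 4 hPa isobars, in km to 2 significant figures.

1800 km

Coriolis parameter at 19°S:
f = 2Ω sin φ = 2 × 7.29×10⁻⁵ × sin 19° = 4.75×10⁻⁵ s⁻¹
Geostrophic balance rearranged: |∂P/∂n| = f ρ V_g
|∂P/∂n| = 4.75×10⁻⁵ × 0.923 × 5.00 = 2.19×10⁻⁴ Pa/m
Isobar spacing: Δn = ΔP/|∂P/∂n| = 400 Pa / 2.19×10⁻⁴ Pa/m = 1825950 m ≈ 1800 km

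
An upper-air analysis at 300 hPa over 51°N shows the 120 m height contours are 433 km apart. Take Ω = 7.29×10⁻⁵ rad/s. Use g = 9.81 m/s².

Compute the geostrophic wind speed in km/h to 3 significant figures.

Coriolis parameter at 51°N:
f = 2Ω sin φ = 2 × 7.29×10⁻⁵ × sin 51° = 1.13×10⁻⁴ s⁻¹
Height gradient: |∂Z/∂n| = 120 m / 433000 m = 2.77×10⁻⁴
On a pressure surface, geostrophic balance gives V_g = (g/f)|∂Z/∂n|:
V_g = 9.81 × 2.77×10⁻⁴ / 1.13×10⁻⁴ = 24.0 m/s
Converting: 24.0 m/s × 3.6 = 86.4 km/h

86.4 km/h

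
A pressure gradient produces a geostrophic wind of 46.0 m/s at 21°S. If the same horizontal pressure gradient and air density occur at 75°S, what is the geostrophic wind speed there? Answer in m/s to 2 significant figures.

With the same pressure gradient and density, V_g ∝ 1/f ∝ 1/sin φ.
V₂ = V₁ · sin φ₁ / sin φ₂ = 46.0 × sin 21° / sin 75°
V₂ = 46.0 × 0.3584/0.9659 = 17 m/s

17 m/s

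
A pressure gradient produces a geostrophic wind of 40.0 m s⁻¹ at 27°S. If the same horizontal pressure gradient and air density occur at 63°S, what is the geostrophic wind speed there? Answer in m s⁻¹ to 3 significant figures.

20.4 m s⁻¹

With the same pressure gradient and density, V_g ∝ 1/f ∝ 1/sin φ.
V₂ = V₁ · sin φ₁ / sin φ₂ = 40.0 × sin 27° / sin 63°
V₂ = 40.0 × 0.4540/0.8910 = 20.4 m s⁻¹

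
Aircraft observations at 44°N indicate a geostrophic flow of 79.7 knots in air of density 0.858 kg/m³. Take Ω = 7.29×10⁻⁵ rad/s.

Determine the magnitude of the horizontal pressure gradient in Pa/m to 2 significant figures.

3.6×10⁻³ Pa/m

Coriolis parameter at 44°N:
f = 2Ω sin φ = 2 × 7.29×10⁻⁵ × sin 44° = 1.01×10⁻⁴ s⁻¹
Wind speed in SI: 79.7 knots = 41.0 m/s
Geostrophic balance rearranged: |∂P/∂n| = f ρ V_g
|∂P/∂n| = 1.01×10⁻⁴ × 0.858 × 41.0 = 3.56×10⁻³ Pa/m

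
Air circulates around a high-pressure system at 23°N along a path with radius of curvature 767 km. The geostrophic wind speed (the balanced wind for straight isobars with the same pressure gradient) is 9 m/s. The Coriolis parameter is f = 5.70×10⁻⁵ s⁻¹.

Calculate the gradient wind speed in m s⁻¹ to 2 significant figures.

13 m s⁻¹

Around a high, pressure-gradient force acts outward with centrifugal, so Coriolis balances both:
fV = (1/ρ)|∂P/∂n| + V²/R  →  V² − fR·V + fR·V_g = 0
With fR = 5.70×10⁻⁵ × 767×10³ m = 43.7 m/s:
V = [fR − √((fR)² − 4 fR V_g)]/2 = [43.7 − √(43.7² − 4×43.7×9)]/2 = 12.7 m/s
Supergeostrophic (V > V_g = 9 m/s), as expected around a high.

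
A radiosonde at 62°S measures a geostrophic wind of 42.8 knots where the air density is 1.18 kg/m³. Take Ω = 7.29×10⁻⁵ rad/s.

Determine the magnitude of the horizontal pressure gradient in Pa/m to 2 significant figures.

Coriolis parameter at 62°S:
f = 2Ω sin φ = 2 × 7.29×10⁻⁵ × sin 62° = 1.29×10⁻⁴ s⁻¹
Wind speed in SI: 42.8 knots = 22.0 m/s
Geostrophic balance rearranged: |∂P/∂n| = f ρ V_g
|∂P/∂n| = 1.29×10⁻⁴ × 1.18 × 22.0 = 3.34×10⁻³ Pa/m

3.3×10⁻³ Pa/m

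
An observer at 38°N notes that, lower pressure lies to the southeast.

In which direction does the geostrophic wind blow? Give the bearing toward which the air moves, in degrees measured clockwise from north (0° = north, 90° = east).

The pressure-gradient force points toward the southeast (bearing 135°).
Geostrophic balance: in the Northern Hemisphere the Coriolis force deflects motion to the right, so the geostrophic wind blows 90° to the right of the pressure-gradient force (low pressure on the left).
Rotating 135° by 90° clockwise gives 225° — the wind blows toward the southwest.

225°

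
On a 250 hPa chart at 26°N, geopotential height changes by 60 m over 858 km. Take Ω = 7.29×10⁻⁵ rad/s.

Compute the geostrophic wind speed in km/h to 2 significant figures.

Coriolis parameter at 26°N:
f = 2Ω sin φ = 2 × 7.29×10⁻⁵ × sin 26° = 6.39×10⁻⁵ s⁻¹
Height gradient: |∂Z/∂n| = 60 m / 858000 m = 6.99×10⁻⁵
On a pressure surface, geostrophic balance gives V_g = (g/f)|∂Z/∂n|:
V_g = 9.81 × 6.99×10⁻⁵ / 6.39×10⁻⁵ = 10.7 m/s
Converting: 10.7 m/s × 3.6 = 39 km/h

39 km/h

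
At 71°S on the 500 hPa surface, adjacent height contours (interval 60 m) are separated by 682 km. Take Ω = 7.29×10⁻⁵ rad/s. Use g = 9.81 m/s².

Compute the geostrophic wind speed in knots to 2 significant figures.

Coriolis parameter at 71°S:
f = 2Ω sin φ = 2 × 7.29×10⁻⁵ × sin 71° = 1.38×10⁻⁴ s⁻¹
Height gradient: |∂Z/∂n| = 60 m / 682000 m = 8.80×10⁻⁵
On a pressure surface, geostrophic balance gives V_g = (g/f)|∂Z/∂n|:
V_g = 9.81 × 8.80×10⁻⁵ / 1.38×10⁻⁴ = 6.26 m/s
Converting: 6.26 m/s × 1.944 = 12 knots

12 knots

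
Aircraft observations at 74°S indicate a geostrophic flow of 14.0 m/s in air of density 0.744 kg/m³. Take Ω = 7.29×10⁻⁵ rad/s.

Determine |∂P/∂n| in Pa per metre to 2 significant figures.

1.5×10⁻³ Pa/m

Coriolis parameter at 74°S:
f = 2Ω sin φ = 2 × 7.29×10⁻⁵ × sin 74° = 1.40×10⁻⁴ s⁻¹
Geostrophic balance rearranged: |∂P/∂n| = f ρ V_g
|∂P/∂n| = 1.40×10⁻⁴ × 0.744 × 14.0 = 1.46×10⁻³ Pa/m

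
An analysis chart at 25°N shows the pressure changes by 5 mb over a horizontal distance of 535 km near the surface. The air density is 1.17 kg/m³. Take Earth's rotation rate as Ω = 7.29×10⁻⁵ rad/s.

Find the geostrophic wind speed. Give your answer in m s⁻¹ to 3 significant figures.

13.0 m s⁻¹

Coriolis parameter at 25°N:
f = 2Ω sin φ = 2 × 7.29×10⁻⁵ × sin 25° = 6.16×10⁻⁵ s⁻¹
Pressure gradient: |∂P/∂n| = 500 Pa / 535000 m = 9.35×10⁻⁴ Pa/m
Geostrophic balance (pressure-gradient force = Coriolis force):
V_g = (1/(fρ)) |∂P/∂n| = 9.35×10⁻⁴ / (6.16×10⁻⁵ × 1.17) = 13.0 m/s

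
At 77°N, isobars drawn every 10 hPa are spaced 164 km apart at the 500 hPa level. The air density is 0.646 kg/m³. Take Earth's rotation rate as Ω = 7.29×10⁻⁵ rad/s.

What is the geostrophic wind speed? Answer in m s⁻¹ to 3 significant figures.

Coriolis parameter at 77°N:
f = 2Ω sin φ = 2 × 7.29×10⁻⁵ × sin 77° = 1.42×10⁻⁴ s⁻¹
Pressure gradient: |∂P/∂n| = 1000 Pa / 164000 m = 6.10×10⁻³ Pa/m
Geostrophic balance (pressure-gradient force = Coriolis force):
V_g = (1/(fρ)) |∂P/∂n| = 6.10×10⁻³ / (1.42×10⁻⁴ × 0.646) = 66.4 m/s

66.4 m s⁻¹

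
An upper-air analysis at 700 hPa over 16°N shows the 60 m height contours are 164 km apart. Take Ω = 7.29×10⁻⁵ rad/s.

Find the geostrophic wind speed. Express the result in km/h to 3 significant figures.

322 km/h

Coriolis parameter at 16°N:
f = 2Ω sin φ = 2 × 7.29×10⁻⁵ × sin 16° = 4.02×10⁻⁵ s⁻¹
Height gradient: |∂Z/∂n| = 60 m / 164000 m = 3.66×10⁻⁴
On a pressure surface, geostrophic balance gives V_g = (g/f)|∂Z/∂n|:
V_g = 9.81 × 3.66×10⁻⁴ / 4.02×10⁻⁵ = 89.3 m/s
Converting: 89.3 m/s × 3.6 = 322 km/h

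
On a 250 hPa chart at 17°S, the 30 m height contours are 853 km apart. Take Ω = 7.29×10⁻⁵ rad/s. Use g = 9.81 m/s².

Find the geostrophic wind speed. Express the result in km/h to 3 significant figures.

29.1 km/h

Coriolis parameter at 17°S:
f = 2Ω sin φ = 2 × 7.29×10⁻⁵ × sin 17° = 4.26×10⁻⁵ s⁻¹
Height gradient: |∂Z/∂n| = 30 m / 853000 m = 3.52×10⁻⁵
On a pressure surface, geostrophic balance gives V_g = (g/f)|∂Z/∂n|:
V_g = 9.81 × 3.52×10⁻⁵ / 4.26×10⁻⁵ = 8.09 m/s
Converting: 8.09 m/s × 3.6 = 29.1 km/h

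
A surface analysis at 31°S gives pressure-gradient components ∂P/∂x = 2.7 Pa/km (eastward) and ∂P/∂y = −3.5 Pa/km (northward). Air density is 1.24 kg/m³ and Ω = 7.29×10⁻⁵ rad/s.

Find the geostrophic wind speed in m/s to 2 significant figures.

Coriolis parameter at 31°S:
f = 2Ω sin φ = 2 × 7.29×10⁻⁵ × sin 31° = 7.51×10⁻⁵ s⁻¹
In the Southern Hemisphere f is negative: f = −7.51×10⁻⁵ s⁻¹.
Component geostrophic relations (x east, y north):
u_g = −(1/(fρ)) ∂P/∂y,  v_g = (1/(fρ)) ∂P/∂x
u_g = −(−3.5×10⁻³)/(−7.51×10⁻⁵ × 1.24) = −37.6 m/s;  v_g = (2.7×10⁻³)/(−7.51×10⁻⁵ × 1.24) = −29.0 m/s
|V_g| = √(u_g² + v_g²) = 47.5 m/s

47 m/s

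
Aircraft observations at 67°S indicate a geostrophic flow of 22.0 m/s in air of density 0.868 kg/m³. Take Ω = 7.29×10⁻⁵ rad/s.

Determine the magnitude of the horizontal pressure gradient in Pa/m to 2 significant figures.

2.6×10⁻³ Pa/m

Coriolis parameter at 67°S:
f = 2Ω sin φ = 2 × 7.29×10⁻⁵ × sin 67° = 1.34×10⁻⁴ s⁻¹
Geostrophic balance rearranged: |∂P/∂n| = f ρ V_g
|∂P/∂n| = 1.34×10⁻⁴ × 0.868 × 22.0 = 2.56×10⁻³ Pa/m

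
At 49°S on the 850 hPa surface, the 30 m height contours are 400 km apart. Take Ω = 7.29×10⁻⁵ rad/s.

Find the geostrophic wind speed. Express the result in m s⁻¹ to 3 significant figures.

Coriolis parameter at 49°S:
f = 2Ω sin φ = 2 × 7.29×10⁻⁵ × sin 49° = 1.10×10⁻⁴ s⁻¹
Height gradient: |∂Z/∂n| = 30 m / 400000 m = 7.50×10⁻⁵
On a pressure surface, geostrophic balance gives V_g = (g/f)|∂Z/∂n|:
V_g = 9.81 × 7.50×10⁻⁵ / 1.10×10⁻⁴ = 6.69 m/s

6.69 m s⁻¹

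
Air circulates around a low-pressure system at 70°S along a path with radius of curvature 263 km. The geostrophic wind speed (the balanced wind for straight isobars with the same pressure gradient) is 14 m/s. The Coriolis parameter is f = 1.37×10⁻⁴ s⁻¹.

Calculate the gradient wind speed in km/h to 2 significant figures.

Around a low, centrifugal force acts outward with Coriolis, so pressure-gradient force balances both:
(1/ρ)|∂P/∂n| = fV + V²/R  →  V² + fR·V − fR·V_g = 0
With fR = 1.37×10⁻⁴ × 263×10³ m = 36.0 m/s:
V = [−fR + √((fR)² + 4 fR V_g)]/2 = [−36.0 + √(36.0² + 4×36.0×14)]/2 = 10.8 m/s
Subgeostrophic (V < V_g = 14 m/s), as expected around a low.
Converting: 10.8 m/s × 3.6 = 39 km/h

39 km/h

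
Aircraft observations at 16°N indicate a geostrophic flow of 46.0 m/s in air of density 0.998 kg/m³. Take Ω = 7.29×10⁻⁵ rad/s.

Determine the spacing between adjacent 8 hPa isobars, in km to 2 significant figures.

Coriolis parameter at 16°N:
f = 2Ω sin φ = 2 × 7.29×10⁻⁵ × sin 16° = 4.02×10⁻⁵ s⁻¹
Geostrophic balance rearranged: |∂P/∂n| = f ρ V_g
|∂P/∂n| = 4.02×10⁻⁵ × 0.998 × 46.0 = 1.84×10⁻³ Pa/m
Isobar spacing: Δn = ΔP/|∂P/∂n| = 800 Pa / 1.84×10⁻³ Pa/m = 433617 m ≈ 430 km

430 km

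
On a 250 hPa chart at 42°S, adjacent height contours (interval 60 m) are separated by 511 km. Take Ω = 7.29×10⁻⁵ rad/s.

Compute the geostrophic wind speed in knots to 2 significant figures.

Coriolis parameter at 42°S:
f = 2Ω sin φ = 2 × 7.29×10⁻⁵ × sin 42° = 9.76×10⁻⁵ s⁻¹
Height gradient: |∂Z/∂n| = 60 m / 511000 m = 1.17×10⁻⁴
On a pressure surface, geostrophic balance gives V_g = (g/f)|∂Z/∂n|:
V_g = 9.81 × 1.17×10⁻⁴ / 9.76×10⁻⁵ = 11.8 m/s
Converting: 11.8 m/s × 1.944 = 23 knots

23 knots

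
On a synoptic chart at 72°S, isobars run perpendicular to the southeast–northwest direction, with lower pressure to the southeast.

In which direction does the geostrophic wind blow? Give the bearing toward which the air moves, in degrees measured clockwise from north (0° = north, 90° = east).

The pressure-gradient force points toward the southeast (bearing 135°).
Geostrophic balance: in the Southern Hemisphere the Coriolis force deflects motion to the left, so the geostrophic wind blows 90° to the left of the pressure-gradient force (low pressure on the right).
Rotating 135° by 90° counterclockwise gives 045° — the wind blows toward the northeast.

045°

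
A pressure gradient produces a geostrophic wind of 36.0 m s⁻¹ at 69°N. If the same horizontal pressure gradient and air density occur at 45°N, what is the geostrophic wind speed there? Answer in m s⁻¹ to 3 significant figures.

With the same pressure gradient and density, V_g ∝ 1/f ∝ 1/sin φ.
V₂ = V₁ · sin φ₁ / sin φ₂ = 36.0 × sin 69° / sin 45°
V₂ = 36.0 × 0.9336/0.7071 = 47.5 m s⁻¹

47.5 m s⁻¹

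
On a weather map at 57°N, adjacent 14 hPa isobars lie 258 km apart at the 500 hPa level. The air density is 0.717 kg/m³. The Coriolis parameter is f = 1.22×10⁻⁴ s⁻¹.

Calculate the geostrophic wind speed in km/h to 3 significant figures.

Pressure gradient: |∂P/∂n| = 1400 Pa / 258000 m = 5.43×10⁻³ Pa/m
Geostrophic balance (pressure-gradient force = Coriolis force):
V_g = (1/(fρ)) |∂P/∂n| = 5.43×10⁻³ / (1.22×10⁻⁴ × 0.717) = 62.0 m/s
Converting: 62.0 m/s × 3.6 = 223 km/h

223 km/h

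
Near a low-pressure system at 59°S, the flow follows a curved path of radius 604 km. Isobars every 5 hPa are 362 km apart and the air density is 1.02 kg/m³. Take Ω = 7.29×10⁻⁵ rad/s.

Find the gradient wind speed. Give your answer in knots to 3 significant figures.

18.7 knots

Coriolis parameter at 59°S:
f = 2Ω sin φ = 2 × 7.29×10⁻⁵ × sin 59° = 1.25×10⁻⁴ s⁻¹
Pressure gradient: |∂P/∂n| = 500 Pa / 362000 m = 1.38×10⁻³ Pa/m
Geostrophic speed: V_g = |∂P/∂n|/(fρ) = 1.38×10⁻³/(1.25×10⁻⁴ × 1.02) = 10.8 m/s
Around a low, centrifugal force acts outward with Coriolis, so pressure-gradient force balances both:
(1/ρ)|∂P/∂n| = fV + V²/R  →  V² + fR·V − fR·V_g = 0
With fR = 1.25×10⁻⁴ × 604×10³ m = 75.5 m/s:
V = [−fR + √((fR)² + 4 fR V_g)]/2 = [−75.5 + √(75.5² + 4×75.5×10.8)]/2 = 9.61 m/s
Subgeostrophic (V < V_g = 10.8 m/s), as expected around a low.
Converting: 9.61 m/s × 1.944 = 18.7 knots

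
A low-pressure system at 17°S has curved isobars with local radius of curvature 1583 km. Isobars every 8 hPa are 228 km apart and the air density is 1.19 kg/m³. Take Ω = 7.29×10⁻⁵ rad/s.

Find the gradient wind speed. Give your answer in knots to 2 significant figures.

Coriolis parameter at 17°S:
f = 2Ω sin φ = 2 × 7.29×10⁻⁵ × sin 17° = 4.26×10⁻⁵ s⁻¹
Pressure gradient: |∂P/∂n| = 800 Pa / 228000 m = 3.51×10⁻³ Pa/m
Geostrophic speed: V_g = |∂P/∂n|/(fρ) = 3.51×10⁻³/(4.26×10⁻⁵ × 1.19) = 69.2 m/s
Around a low, centrifugal force acts outward with Coriolis, so pressure-gradient force balances both:
(1/ρ)|∂P/∂n| = fV + V²/R  →  V² + fR·V − fR·V_g = 0
With fR = 4.26×10⁻⁵ × 1583×10³ m = 67.5 m/s:
V = [−fR + √((fR)² + 4 fR V_g)]/2 = [−67.5 + √(67.5² + 4×67.5×69.2)]/2 = 42.5 m/s
Subgeostrophic (V < V_g = 69.2 m/s), as expected around a low.
Converting: 42.5 m/s × 1.944 = 83 knots

83 knots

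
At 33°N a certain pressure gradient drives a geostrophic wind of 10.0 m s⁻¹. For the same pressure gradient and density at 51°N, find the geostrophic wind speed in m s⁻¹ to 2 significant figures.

7.0 m s⁻¹

With the same pressure gradient and density, V_g ∝ 1/f ∝ 1/sin φ.
V₂ = V₁ · sin φ₁ / sin φ₂ = 10.0 × sin 33° / sin 51°
V₂ = 10.0 × 0.5446/0.7771 = 7.0 m s⁻¹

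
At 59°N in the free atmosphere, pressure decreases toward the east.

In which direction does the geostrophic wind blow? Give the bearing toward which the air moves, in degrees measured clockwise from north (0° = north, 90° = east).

The pressure-gradient force points toward the east (bearing 090°).
Geostrophic balance: in the Northern Hemisphere the Coriolis force deflects motion to the right, so the geostrophic wind blows 90° to the right of the pressure-gradient force (low pressure on the left).
Rotating 090° by 90° clockwise gives 180° — the wind blows toward the south.

180°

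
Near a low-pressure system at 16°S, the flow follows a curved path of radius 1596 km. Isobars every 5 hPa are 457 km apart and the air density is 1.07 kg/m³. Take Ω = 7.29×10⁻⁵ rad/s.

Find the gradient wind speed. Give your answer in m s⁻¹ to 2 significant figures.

20 m s⁻¹

Coriolis parameter at 16°S:
f = 2Ω sin φ = 2 × 7.29×10⁻⁵ × sin 16° = 4.02×10⁻⁵ s⁻¹
Pressure gradient: |∂P/∂n| = 500 Pa / 457000 m = 1.09×10⁻³ Pa/m
Geostrophic speed: V_g = |∂P/∂n|/(fρ) = 1.09×10⁻³/(4.02×10⁻⁵ × 1.07) = 25.4 m/s
Around a low, centrifugal force acts outward with Coriolis, so pressure-gradient force balances both:
(1/ρ)|∂P/∂n| = fV + V²/R  →  V² + fR·V − fR·V_g = 0
With fR = 4.02×10⁻⁵ × 1596×10³ m = 64.1 m/s:
V = [−fR + √((fR)² + 4 fR V_g)]/2 = [−64.1 + √(64.1² + 4×64.1×25.4)]/2 = 19.5 m/s
Subgeostrophic (V < V_g = 25.4 m/s), as expected around a low.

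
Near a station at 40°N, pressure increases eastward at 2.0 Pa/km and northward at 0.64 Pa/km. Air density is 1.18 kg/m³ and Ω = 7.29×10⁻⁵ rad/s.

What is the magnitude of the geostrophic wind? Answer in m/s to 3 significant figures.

19.0 m/s

Coriolis parameter at 40°N:
f = 2Ω sin φ = 2 × 7.29×10⁻⁵ × sin 40° = 9.37×10⁻⁵ s⁻¹
Component geostrophic relations (x east, y north):
u_g = −(1/(fρ)) ∂P/∂y,  v_g = (1/(fρ)) ∂P/∂x
u_g = −(0.64×10⁻³)/(9.37×10⁻⁵ × 1.18) = −5.79 m/s;  v_g = (2.0×10⁻³)/(9.37×10⁻⁵ × 1.18) = 18.1 m/s
|V_g| = √(u_g² + v_g²) = 19.0 m/s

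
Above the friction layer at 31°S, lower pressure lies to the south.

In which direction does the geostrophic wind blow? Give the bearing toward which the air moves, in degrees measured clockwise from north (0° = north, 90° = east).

The pressure-gradient force points toward the south (bearing 180°).
Geostrophic balance: in the Southern Hemisphere the Coriolis force deflects motion to the left, so the geostrophic wind blows 90° to the left of the pressure-gradient force (low pressure on the right).
Rotating 180° by 90° counterclockwise gives 090° — the wind blows toward the east.

090°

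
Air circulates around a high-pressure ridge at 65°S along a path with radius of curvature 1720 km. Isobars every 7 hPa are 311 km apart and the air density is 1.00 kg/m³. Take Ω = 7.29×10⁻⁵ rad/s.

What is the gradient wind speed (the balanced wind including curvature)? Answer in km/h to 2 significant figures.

Coriolis parameter at 65°S:
f = 2Ω sin φ = 2 × 7.29×10⁻⁵ × sin 65° = 1.32×10⁻⁴ s⁻¹
Pressure gradient: |∂P/∂n| = 700 Pa / 311000 m = 2.25×10⁻³ Pa/m
Geostrophic speed: V_g = |∂P/∂n|/(fρ) = 2.25×10⁻³/(1.32×10⁻⁴ × 1.00) = 17.0 m/s
Around a high, pressure-gradient force acts outward with centrifugal, so Coriolis balances both:
fV = (1/ρ)|∂P/∂n| + V²/R  →  V² − fR·V + fR·V_g = 0
With fR = 1.32×10⁻⁴ × 1720×10³ m = 227 m/s:
V = [fR − √((fR)² − 4 fR V_g)]/2 = [227 − √(227² − 4×227×17)]/2 = 18.5 m/s
Supergeostrophic (V > V_g = 17 m/s), as expected around a high.
Converting: 18.5 m/s × 3.6 = 67 km/h

67 km/h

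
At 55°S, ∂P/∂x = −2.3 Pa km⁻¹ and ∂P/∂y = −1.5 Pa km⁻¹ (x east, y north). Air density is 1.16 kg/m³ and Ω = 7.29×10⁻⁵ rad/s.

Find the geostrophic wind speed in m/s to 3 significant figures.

Coriolis parameter at 55°S:
f = 2Ω sin φ = 2 × 7.29×10⁻⁵ × sin 55° = 1.19×10⁻⁴ s⁻¹
In the Southern Hemisphere f is negative: f = −1.19×10⁻⁴ s⁻¹.
Component geostrophic relations (x east, y north):
u_g = −(1/(fρ)) ∂P/∂y,  v_g = (1/(fρ)) ∂P/∂x
u_g = −(−1.5×10⁻³)/(−1.19×10⁻⁴ × 1.16) = −10.8 m/s;  v_g = (−2.3×10⁻³)/(−1.19×10⁻⁴ × 1.16) = 16.6 m/s
|V_g| = √(u_g² + v_g²) = 19.8 m/s

19.8 m/s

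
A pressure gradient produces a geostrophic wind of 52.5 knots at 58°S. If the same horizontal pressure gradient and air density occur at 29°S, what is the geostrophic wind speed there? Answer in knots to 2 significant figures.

With the same pressure gradient and density, V_g ∝ 1/f ∝ 1/sin φ.
V₂ = V₁ · sin φ₁ / sin φ₂ = 52.5 × sin 58° / sin 29°
V₂ = 52.5 × 0.8480/0.4848 = 92 knots

92 knots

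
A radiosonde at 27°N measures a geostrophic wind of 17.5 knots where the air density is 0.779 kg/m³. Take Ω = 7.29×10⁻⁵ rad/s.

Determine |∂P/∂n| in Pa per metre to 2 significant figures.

4.6×10⁻⁴ Pa/m

Coriolis parameter at 27°N:
f = 2Ω sin φ = 2 × 7.29×10⁻⁵ × sin 27° = 6.62×10⁻⁵ s⁻¹
Wind speed in SI: 17.5 knots = 9.00 m/s
Geostrophic balance rearranged: |∂P/∂n| = f ρ V_g
|∂P/∂n| = 6.62×10⁻⁵ × 0.779 × 9.00 = 4.64×10⁻⁴ Pa/m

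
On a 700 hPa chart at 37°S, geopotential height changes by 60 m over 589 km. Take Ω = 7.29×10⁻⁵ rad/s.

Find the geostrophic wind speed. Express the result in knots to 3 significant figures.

Coriolis parameter at 37°S:
f = 2Ω sin φ = 2 × 7.29×10⁻⁵ × sin 37° = 8.77×10⁻⁵ s⁻¹
Height gradient: |∂Z/∂n| = 60 m / 589000 m = 1.02×10⁻⁴
On a pressure surface, geostrophic balance gives V_g = (g/f)|∂Z/∂n|:
V_g = 9.81 × 1.02×10⁻⁴ / 8.77×10⁻⁵ = 11.4 m/s
Converting: 11.4 m/s × 1.944 = 22.1 knots

22.1 knots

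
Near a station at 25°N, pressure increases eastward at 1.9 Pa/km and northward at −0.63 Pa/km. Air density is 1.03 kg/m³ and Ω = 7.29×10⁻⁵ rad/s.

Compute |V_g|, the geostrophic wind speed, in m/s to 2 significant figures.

Coriolis parameter at 25°N:
f = 2Ω sin φ = 2 × 7.29×10⁻⁵ × sin 25° = 6.16×10⁻⁵ s⁻¹
Component geostrophic relations (x east, y north):
u_g = −(1/(fρ)) ∂P/∂y,  v_g = (1/(fρ)) ∂P/∂x
u_g = −(−0.63×10⁻³)/(6.16×10⁻⁵ × 1.03) = 9.93 m/s;  v_g = (1.9×10⁻³)/(6.16×10⁻⁵ × 1.03) = 29.9 m/s
|V_g| = √(u_g² + v_g²) = 31.5 m/s

32 m/s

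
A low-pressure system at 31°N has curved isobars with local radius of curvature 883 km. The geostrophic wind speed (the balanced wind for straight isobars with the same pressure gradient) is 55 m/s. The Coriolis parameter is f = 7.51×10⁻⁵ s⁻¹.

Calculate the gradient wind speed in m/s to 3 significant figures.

Around a low, centrifugal force acts outward with Coriolis, so pressure-gradient force balances both:
(1/ρ)|∂P/∂n| = fV + V²/R  →  V² + fR·V − fR·V_g = 0
With fR = 7.51×10⁻⁵ × 883×10³ m = 66.3 m/s:
V = [−fR + √((fR)² + 4 fR V_g)]/2 = [−66.3 + √(66.3² + 4×66.3×55)]/2 = 35.7 m/s
Subgeostrophic (V < V_g = 55 m/s), as expected around a low.

35.7 m/s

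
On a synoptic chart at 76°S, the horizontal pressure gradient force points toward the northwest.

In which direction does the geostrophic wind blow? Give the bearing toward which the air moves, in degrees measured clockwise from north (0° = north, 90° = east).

225°

The pressure-gradient force points toward the northwest (bearing 315°).
Geostrophic balance: in the Southern Hemisphere the Coriolis force deflects motion to the left, so the geostrophic wind blows 90° to the left of the pressure-gradient force (low pressure on the right).
Rotating 315° by 90° counterclockwise gives 225° — the wind blows toward the southwest.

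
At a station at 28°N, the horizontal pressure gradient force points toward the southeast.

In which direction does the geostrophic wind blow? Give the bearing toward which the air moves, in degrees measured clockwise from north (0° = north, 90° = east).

225°

The pressure-gradient force points toward the southeast (bearing 135°).
Geostrophic balance: in the Northern Hemisphere the Coriolis force deflects motion to the right, so the geostrophic wind blows 90° to the right of the pressure-gradient force (low pressure on the left).
Rotating 135° by 90° clockwise gives 225° — the wind blows toward the southwest.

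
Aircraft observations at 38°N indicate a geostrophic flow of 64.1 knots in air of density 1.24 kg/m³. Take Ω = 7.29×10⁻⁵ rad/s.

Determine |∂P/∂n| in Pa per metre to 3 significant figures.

Coriolis parameter at 38°N:
f = 2Ω sin φ = 2 × 7.29×10⁻⁵ × sin 38° = 8.98×10⁻⁵ s⁻¹
Wind speed in SI: 64.1 knots = 33.0 m/s
Geostrophic balance rearranged: |∂P/∂n| = f ρ V_g
|∂P/∂n| = 8.98×10⁻⁵ × 1.24 × 33.0 = 3.67×10⁻³ Pa/m

3.67×10⁻³ Pa/m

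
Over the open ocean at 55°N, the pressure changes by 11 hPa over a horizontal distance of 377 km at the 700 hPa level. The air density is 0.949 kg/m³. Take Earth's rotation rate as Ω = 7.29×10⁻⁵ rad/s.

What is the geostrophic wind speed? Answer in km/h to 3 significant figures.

Coriolis parameter at 55°N:
f = 2Ω sin φ = 2 × 7.29×10⁻⁵ × sin 55° = 1.19×10⁻⁴ s⁻¹
Pressure gradient: |∂P/∂n| = 1100 Pa / 377000 m = 2.92×10⁻³ Pa/m
Geostrophic balance (pressure-gradient force = Coriolis force):
V_g = (1/(fρ)) |∂P/∂n| = 2.92×10⁻³ / (1.19×10⁻⁴ × 0.949) = 25.7 m/s
Converting: 25.7 m/s × 3.6 = 92.7 km/h

92.7 km/h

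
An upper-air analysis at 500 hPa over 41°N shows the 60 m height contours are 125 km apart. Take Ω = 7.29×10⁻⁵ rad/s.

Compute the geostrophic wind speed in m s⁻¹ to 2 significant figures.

Coriolis parameter at 41°N:
f = 2Ω sin φ = 2 × 7.29×10⁻⁵ × sin 41° = 9.57×10⁻⁵ s⁻¹
Height gradient: |∂Z/∂n| = 60 m / 125000 m = 4.80×10⁻⁴
On a pressure surface, geostrophic balance gives V_g = (g/f)|∂Z/∂n|:
V_g = 9.81 × 4.80×10⁻⁴ / 9.57×10⁻⁵ = 49.2 m/s

49 m s⁻¹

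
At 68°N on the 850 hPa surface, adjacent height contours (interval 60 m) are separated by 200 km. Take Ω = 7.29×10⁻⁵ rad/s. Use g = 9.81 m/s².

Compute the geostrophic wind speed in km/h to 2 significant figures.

78 km/h

Coriolis parameter at 68°N:
f = 2Ω sin φ = 2 × 7.29×10⁻⁵ × sin 68° = 1.35×10⁻⁴ s⁻¹
Height gradient: |∂Z/∂n| = 60 m / 200000 m = 3.00×10⁻⁴
On a pressure surface, geostrophic balance gives V_g = (g/f)|∂Z/∂n|:
V_g = 9.81 × 3.00×10⁻⁴ / 1.35×10⁻⁴ = 21.8 m/s
Converting: 21.8 m/s × 3.6 = 78 km/h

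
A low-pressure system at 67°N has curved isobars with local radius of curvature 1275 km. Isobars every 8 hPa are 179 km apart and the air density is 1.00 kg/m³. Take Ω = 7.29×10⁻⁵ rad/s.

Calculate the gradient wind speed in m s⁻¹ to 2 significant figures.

Coriolis parameter at 67°N:
f = 2Ω sin φ = 2 × 7.29×10⁻⁵ × sin 67° = 1.34×10⁻⁴ s⁻¹
Pressure gradient: |∂P/∂n| = 800 Pa / 179000 m = 4.47×10⁻³ Pa/m
Geostrophic speed: V_g = |∂P/∂n|/(fρ) = 4.47×10⁻³/(1.34×10⁻⁴ × 1.00) = 33.3 m/s
Around a low, centrifugal force acts outward with Coriolis, so pressure-gradient force balances both:
(1/ρ)|∂P/∂n| = fV + V²/R  →  V² + fR·V − fR·V_g = 0
With fR = 1.34×10⁻⁴ × 1275×10³ m = 171 m/s:
V = [−fR + √((fR)² + 4 fR V_g)]/2 = [−171 + √(171² + 4×171×33.3)]/2 = 28.5 m/s
Subgeostrophic (V < V_g = 33.3 m/s), as expected around a low.

29 m s⁻¹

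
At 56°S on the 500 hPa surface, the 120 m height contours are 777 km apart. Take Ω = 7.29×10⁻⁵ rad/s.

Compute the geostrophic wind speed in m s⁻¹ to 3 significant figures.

Coriolis parameter at 56°S:
f = 2Ω sin φ = 2 × 7.29×10⁻⁵ × sin 56° = 1.21×10⁻⁴ s⁻¹
Height gradient: |∂Z/∂n| = 120 m / 777000 m = 1.54×10⁻⁴
On a pressure surface, geostrophic balance gives V_g = (g/f)|∂Z/∂n|:
V_g = 9.81 × 1.54×10⁻⁴ / 1.21×10⁻⁴ = 12.5 m/s

12.5 m s⁻¹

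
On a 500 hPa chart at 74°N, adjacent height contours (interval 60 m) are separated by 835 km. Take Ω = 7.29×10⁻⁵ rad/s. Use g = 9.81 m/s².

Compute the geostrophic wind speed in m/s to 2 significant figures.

Coriolis parameter at 74°N:
f = 2Ω sin φ = 2 × 7.29×10⁻⁵ × sin 74° = 1.40×10⁻⁴ s⁻¹
Height gradient: |∂Z/∂n| = 60 m / 835000 m = 7.19×10⁻⁵
On a pressure surface, geostrophic balance gives V_g = (g/f)|∂Z/∂n|:
V_g = 9.81 × 7.19×10⁻⁵ / 1.40×10⁻⁴ = 5.03 m/s

5.0 m/s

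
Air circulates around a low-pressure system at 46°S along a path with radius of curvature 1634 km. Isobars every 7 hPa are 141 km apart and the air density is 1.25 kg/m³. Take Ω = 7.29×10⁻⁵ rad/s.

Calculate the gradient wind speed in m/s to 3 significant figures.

Coriolis parameter at 46°S:
f = 2Ω sin φ = 2 × 7.29×10⁻⁵ × sin 46° = 1.05×10⁻⁴ s⁻¹
Pressure gradient: |∂P/∂n| = 700 Pa / 141000 m = 4.96×10⁻³ Pa/m
Geostrophic speed: V_g = |∂P/∂n|/(fρ) = 4.96×10⁻³/(1.05×10⁻⁴ × 1.25) = 37.9 m/s
Around a low, centrifugal force acts outward with Coriolis, so pressure-gradient force balances both:
(1/ρ)|∂P/∂n| = fV + V²/R  →  V² + fR·V − fR·V_g = 0
With fR = 1.05×10⁻⁴ × 1634×10³ m = 171 m/s:
V = [−fR + √((fR)² + 4 fR V_g)]/2 = [−171 + √(171² + 4×171×37.9)]/2 = 31.9 m/s
Subgeostrophic (V < V_g = 37.9 m/s), as expected around a low.

31.9 m/s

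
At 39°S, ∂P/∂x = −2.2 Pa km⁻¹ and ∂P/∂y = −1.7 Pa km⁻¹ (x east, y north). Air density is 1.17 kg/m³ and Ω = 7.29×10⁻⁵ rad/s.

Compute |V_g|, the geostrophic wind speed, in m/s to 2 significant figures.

26 m/s

Coriolis parameter at 39°S:
f = 2Ω sin φ = 2 × 7.29×10⁻⁵ × sin 39° = 9.18×10⁻⁵ s⁻¹
In the Southern Hemisphere f is negative: f = −9.18×10⁻⁵ s⁻¹.
Component geostrophic relations (x east, y north):
u_g = −(1/(fρ)) ∂P/∂y,  v_g = (1/(fρ)) ∂P/∂x
u_g = −(−1.7×10⁻³)/(−9.18×10⁻⁵ × 1.17) = −15.8 m/s;  v_g = (−2.2×10⁻³)/(−9.18×10⁻⁵ × 1.17) = 20.5 m/s
|V_g| = √(u_g² + v_g²) = 25.9 m/s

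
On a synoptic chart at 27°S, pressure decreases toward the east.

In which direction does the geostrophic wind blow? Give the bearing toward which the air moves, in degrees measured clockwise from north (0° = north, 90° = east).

000°

The pressure-gradient force points toward the east (bearing 090°).
Geostrophic balance: in the Southern Hemisphere the Coriolis force deflects motion to the left, so the geostrophic wind blows 90° to the left of the pressure-gradient force (low pressure on the right).
Rotating 090° by 90° counterclockwise gives 000° — the wind blows toward the north.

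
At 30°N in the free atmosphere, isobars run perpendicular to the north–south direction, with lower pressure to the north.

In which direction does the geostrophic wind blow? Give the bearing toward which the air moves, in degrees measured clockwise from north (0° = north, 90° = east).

The pressure-gradient force points toward the north (bearing 000°).
Geostrophic balance: in the Northern Hemisphere the Coriolis force deflects motion to the right, so the geostrophic wind blows 90° to the right of the pressure-gradient force (low pressure on the left).
Rotating 000° by 90° clockwise gives 090° — the wind blows toward the east.

090°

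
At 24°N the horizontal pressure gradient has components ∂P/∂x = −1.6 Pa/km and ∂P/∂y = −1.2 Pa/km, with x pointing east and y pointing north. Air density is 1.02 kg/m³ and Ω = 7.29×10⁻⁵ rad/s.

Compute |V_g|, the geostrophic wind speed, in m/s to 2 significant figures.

Coriolis parameter at 24°N:
f = 2Ω sin φ = 2 × 7.29×10⁻⁵ × sin 24° = 5.93×10⁻⁵ s⁻¹
Component geostrophic relations (x east, y north):
u_g = −(1/(fρ)) ∂P/∂y,  v_g = (1/(fρ)) ∂P/∂x
u_g = −(−1.2×10⁻³)/(5.93×10⁻⁵ × 1.02) = 19.8 m/s;  v_g = (−1.6×10⁻³)/(5.93×10⁻⁵ × 1.02) = −26.5 m/s
|V_g| = √(u_g² + v_g²) = 33.1 m/s

33 m/s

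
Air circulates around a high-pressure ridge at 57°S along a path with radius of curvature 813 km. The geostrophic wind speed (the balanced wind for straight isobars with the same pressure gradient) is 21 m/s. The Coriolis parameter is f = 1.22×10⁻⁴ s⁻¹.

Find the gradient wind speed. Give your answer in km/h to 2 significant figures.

110 km/h

Around a high, pressure-gradient force acts outward with centrifugal, so Coriolis balances both:
fV = (1/ρ)|∂P/∂n| + V²/R  →  V² − fR·V + fR·V_g = 0
With fR = 1.22×10⁻⁴ × 813×10³ m = 99.2 m/s:
V = [fR − √((fR)² − 4 fR V_g)]/2 = [99.2 − √(99.2² − 4×99.2×21)]/2 = 30.2 m/s
Supergeostrophic (V > V_g = 21 m/s), as expected around a high.
Converting: 30.2 m/s × 3.6 = 110 km/h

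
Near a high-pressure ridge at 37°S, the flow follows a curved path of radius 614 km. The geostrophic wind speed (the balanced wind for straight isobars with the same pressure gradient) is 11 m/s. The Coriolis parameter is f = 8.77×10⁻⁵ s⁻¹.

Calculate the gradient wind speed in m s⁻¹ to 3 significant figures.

15.4 m s⁻¹

Around a high, pressure-gradient force acts outward with centrifugal, so Coriolis balances both:
fV = (1/ρ)|∂P/∂n| + V²/R  →  V² − fR·V + fR·V_g = 0
With fR = 8.77×10⁻⁵ × 614×10³ m = 53.8 m/s:
V = [fR − √((fR)² − 4 fR V_g)]/2 = [53.8 − √(53.8² − 4×53.8×11)]/2 = 15.4 m/s
Supergeostrophic (V > V_g = 11 m/s), as expected around a high.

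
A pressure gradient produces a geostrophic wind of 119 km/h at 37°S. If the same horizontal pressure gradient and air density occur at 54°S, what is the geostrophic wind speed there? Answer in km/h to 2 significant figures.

89 km/h

With the same pressure gradient and density, V_g ∝ 1/f ∝ 1/sin φ.
V₂ = V₁ · sin φ₁ / sin φ₂ = 119 × sin 37° / sin 54°
V₂ = 119 × 0.6018/0.8090 = 89 km/h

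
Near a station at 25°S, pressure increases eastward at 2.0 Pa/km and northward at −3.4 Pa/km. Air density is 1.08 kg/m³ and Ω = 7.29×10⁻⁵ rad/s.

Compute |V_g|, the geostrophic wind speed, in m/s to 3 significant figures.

59.3 m/s

Coriolis parameter at 25°S:
f = 2Ω sin φ = 2 × 7.29×10⁻⁵ × sin 25° = 6.16×10⁻⁵ s⁻¹
In the Southern Hemisphere f is negative: f = −6.16×10⁻⁵ s⁻¹.
Component geostrophic relations (x east, y north):
u_g = −(1/(fρ)) ∂P/∂y,  v_g = (1/(fρ)) ∂P/∂x
u_g = −(−3.4×10⁻³)/(−6.16×10⁻⁵ × 1.08) = −51.1 m/s;  v_g = (2.0×10⁻³)/(−6.16×10⁻⁵ × 1.08) = −30.1 m/s
|V_g| = √(u_g² + v_g²) = 59.3 m/s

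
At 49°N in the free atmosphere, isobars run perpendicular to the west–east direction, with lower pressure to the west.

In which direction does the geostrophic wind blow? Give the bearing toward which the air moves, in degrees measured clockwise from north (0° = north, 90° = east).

000°

The pressure-gradient force points toward the west (bearing 270°).
Geostrophic balance: in the Northern Hemisphere the Coriolis force deflects motion to the right, so the geostrophic wind blows 90° to the right of the pressure-gradient force (low pressure on the left).
Rotating 270° by 90° clockwise gives 000° — the wind blows toward the north.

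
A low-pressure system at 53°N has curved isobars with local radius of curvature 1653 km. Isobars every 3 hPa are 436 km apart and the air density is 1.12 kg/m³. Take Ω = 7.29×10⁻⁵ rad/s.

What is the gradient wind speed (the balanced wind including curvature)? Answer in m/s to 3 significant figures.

5.14 m/s

Coriolis parameter at 53°N:
f = 2Ω sin φ = 2 × 7.29×10⁻⁵ × sin 53° = 1.16×10⁻⁴ s⁻¹
Pressure gradient: |∂P/∂n| = 300 Pa / 436000 m = 6.88×10⁻⁴ Pa/m
Geostrophic speed: V_g = |∂P/∂n|/(fρ) = 6.88×10⁻⁴/(1.16×10⁻⁴ × 1.12) = 5.28 m/s
Around a low, centrifugal force acts outward with Coriolis, so pressure-gradient force balances both:
(1/ρ)|∂P/∂n| = fV + V²/R  →  V² + fR·V − fR·V_g = 0
With fR = 1.16×10⁻⁴ × 1653×10³ m = 192 m/s:
V = [−fR + √((fR)² + 4 fR V_g)]/2 = [−192 + √(192² + 4×192×5.28)]/2 = 5.14 m/s
Subgeostrophic (V < V_g = 5.28 m/s), as expected around a low.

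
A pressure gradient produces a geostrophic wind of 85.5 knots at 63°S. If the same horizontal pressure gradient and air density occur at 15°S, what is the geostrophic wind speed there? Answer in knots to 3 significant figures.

With the same pressure gradient and density, V_g ∝ 1/f ∝ 1/sin φ.
V₂ = V₁ · sin φ₁ / sin φ₂ = 85.5 × sin 63° / sin 15°
V₂ = 85.5 × 0.8910/0.2588 = 294 knots

294 knots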